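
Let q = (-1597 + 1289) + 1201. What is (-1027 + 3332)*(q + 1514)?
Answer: 5548135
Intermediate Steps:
q = 893 (q = -308 + 1201 = 893)
(-1027 + 3332)*(q + 1514) = (-1027 + 3332)*(893 + 1514) = 2305*2407 = 5548135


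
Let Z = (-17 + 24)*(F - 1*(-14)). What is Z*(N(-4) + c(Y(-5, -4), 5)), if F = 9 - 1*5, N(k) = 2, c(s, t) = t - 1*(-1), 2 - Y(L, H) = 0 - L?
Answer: 1008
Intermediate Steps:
Y(L, H) = 2 + L (Y(L, H) = 2 - (0 - L) = 2 - (-1)*L = 2 + L)
c(s, t) = 1 + t (c(s, t) = t + 1 = 1 + t)
F = 4 (F = 9 - 5 = 4)
Z = 126 (Z = (-17 + 24)*(4 - 1*(-14)) = 7*(4 + 14) = 7*18 = 126)
Z*(N(-4) + c(Y(-5, -4), 5)) = 126*(2 + (1 + 5)) = 126*(2 + 6) = 126*8 = 1008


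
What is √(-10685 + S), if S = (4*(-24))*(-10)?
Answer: 5*I*√389 ≈ 98.615*I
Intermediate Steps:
S = 960 (S = -96*(-10) = 960)
√(-10685 + S) = √(-10685 + 960) = √(-9725) = 5*I*√389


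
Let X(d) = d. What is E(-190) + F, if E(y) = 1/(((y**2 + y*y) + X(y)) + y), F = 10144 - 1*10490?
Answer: -24849719/71820 ≈ -346.00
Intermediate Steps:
F = -346 (F = 10144 - 10490 = -346)
E(y) = 1/(2*y + 2*y**2) (E(y) = 1/(((y**2 + y*y) + y) + y) = 1/(((y**2 + y**2) + y) + y) = 1/((2*y**2 + y) + y) = 1/((y + 2*y**2) + y) = 1/(2*y + 2*y**2))
E(-190) + F = (1/2)/(-190*(1 - 190)) - 346 = (1/2)*(-1/190)/(-189) - 346 = (1/2)*(-1/190)*(-1/189) - 346 = 1/71820 - 346 = -24849719/71820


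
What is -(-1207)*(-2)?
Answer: -2414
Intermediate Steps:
-(-1207)*(-2) = -17*142 = -2414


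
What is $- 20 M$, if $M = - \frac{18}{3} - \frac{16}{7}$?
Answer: $\frac{1160}{7} \approx 165.71$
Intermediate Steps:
$M = - \frac{58}{7}$ ($M = \left(-18\right) \frac{1}{3} - \frac{16}{7} = -6 - \frac{16}{7} = - \frac{58}{7} \approx -8.2857$)
$- 20 M = \left(-20\right) \left(- \frac{58}{7}\right) = \frac{1160}{7}$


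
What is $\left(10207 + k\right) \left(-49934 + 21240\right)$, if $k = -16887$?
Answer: $191675920$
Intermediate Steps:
$\left(10207 + k\right) \left(-49934 + 21240\right) = \left(10207 - 16887\right) \left(-49934 + 21240\right) = \left(-6680\right) \left(-28694\right) = 191675920$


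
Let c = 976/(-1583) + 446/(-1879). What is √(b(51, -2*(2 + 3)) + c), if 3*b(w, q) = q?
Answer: 4*I*√20838489518541/8923371 ≈ 2.0463*I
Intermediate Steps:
c = -2539922/2974457 (c = 976*(-1/1583) + 446*(-1/1879) = -976/1583 - 446/1879 = -2539922/2974457 ≈ -0.85391)
b(w, q) = q/3
√(b(51, -2*(2 + 3)) + c) = √((-2*(2 + 3))/3 - 2539922/2974457) = √((-2*5)/3 - 2539922/2974457) = √((⅓)*(-10) - 2539922/2974457) = √(-10/3 - 2539922/2974457) = √(-37364336/8923371) = 4*I*√20838489518541/8923371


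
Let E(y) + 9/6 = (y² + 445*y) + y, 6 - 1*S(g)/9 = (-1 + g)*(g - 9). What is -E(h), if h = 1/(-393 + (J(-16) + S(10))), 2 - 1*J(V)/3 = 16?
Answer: 526217/213444 ≈ 2.4654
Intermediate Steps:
J(V) = -42 (J(V) = 6 - 3*16 = 6 - 48 = -42)
S(g) = 54 - 9*(-1 + g)*(-9 + g) (S(g) = 54 - 9*(-1 + g)*(g - 9) = 54 - 9*(-1 + g)*(-9 + g))
h = -1/462 (h = 1/(-393 + (-42 + (-27 - 9*10² + 90*10))) = 1/(-393 + (-42 + (-27 - 9*100 + 900))) = 1/(-393 + (-42 + (-27 - 900 + 900))) = 1/(-393 + (-42 - 27)) = 1/(-393 - 69) = 1/(-462) = -1/462 ≈ -0.0021645)
E(y) = -3/2 + y² + 446*y (E(y) = -3/2 + ((y² + 445*y) + y) = -3/2 + (y² + 446*y) = -3/2 + y² + 446*y)
-E(h) = -(-3/2 + (-1/462)² + 446*(-1/462)) = -(-3/2 + 1/213444 - 223/231) = -1*(-526217/213444) = 526217/213444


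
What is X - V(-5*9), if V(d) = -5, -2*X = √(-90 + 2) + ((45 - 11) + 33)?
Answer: -57/2 - I*√22 ≈ -28.5 - 4.6904*I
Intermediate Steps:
X = -67/2 - I*√22 (X = -(√(-90 + 2) + ((45 - 11) + 33))/2 = -(√(-88) + (34 + 33))/2 = -(2*I*√22 + 67)/2 = -(67 + 2*I*√22)/2 = -67/2 - I*√22 ≈ -33.5 - 4.6904*I)
X - V(-5*9) = (-67/2 - I*√22) - 1*(-5) = (-67/2 - I*√22) + 5 = -57/2 - I*√22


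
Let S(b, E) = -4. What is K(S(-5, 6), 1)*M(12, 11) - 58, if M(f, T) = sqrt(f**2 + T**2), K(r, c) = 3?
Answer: -58 + 3*sqrt(265) ≈ -9.1635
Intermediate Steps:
M(f, T) = sqrt(T**2 + f**2)
K(S(-5, 6), 1)*M(12, 11) - 58 = 3*sqrt(11**2 + 12**2) - 58 = 3*sqrt(121 + 144) - 58 = 3*sqrt(265) - 58 = -58 + 3*sqrt(265)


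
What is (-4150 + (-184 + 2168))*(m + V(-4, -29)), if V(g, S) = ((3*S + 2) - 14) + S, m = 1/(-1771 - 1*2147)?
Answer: 181043305/653 ≈ 2.7725e+5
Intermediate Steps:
m = -1/3918 (m = 1/(-1771 - 2147) = 1/(-3918) = -1/3918 ≈ -0.00025523)
V(g, S) = -12 + 4*S (V(g, S) = ((2 + 3*S) - 14) + S = (-12 + 3*S) + S = -12 + 4*S)
(-4150 + (-184 + 2168))*(m + V(-4, -29)) = (-4150 + (-184 + 2168))*(-1/3918 + (-12 + 4*(-29))) = (-4150 + 1984)*(-1/3918 + (-12 - 116)) = -2166*(-1/3918 - 128) = -2166*(-501505/3918) = 181043305/653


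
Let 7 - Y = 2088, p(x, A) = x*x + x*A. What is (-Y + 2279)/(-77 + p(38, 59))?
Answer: 4360/3609 ≈ 1.2081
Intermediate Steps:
p(x, A) = x**2 + A*x
Y = -2081 (Y = 7 - 1*2088 = 7 - 2088 = -2081)
(-Y + 2279)/(-77 + p(38, 59)) = (-1*(-2081) + 2279)/(-77 + 38*(59 + 38)) = (2081 + 2279)/(-77 + 38*97) = 4360/(-77 + 3686) = 4360/3609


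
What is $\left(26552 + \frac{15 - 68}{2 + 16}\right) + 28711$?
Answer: $\frac{994681}{18} \approx 55260.0$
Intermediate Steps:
$\left(26552 + \frac{15 - 68}{2 + 16}\right) + 28711 = \left(26552 + \frac{1}{18} \left(-53\right)\right) + 28711 = \left(26552 - \frac{53}{18}\right) + 28711 = \frac{477883}{18} + 28711 = \frac{994681}{18}$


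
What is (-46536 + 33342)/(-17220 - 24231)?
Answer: 4398/13817 ≈ 0.31830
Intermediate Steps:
(-46536 + 33342)/(-17220 - 24231) = -13194/(-41451) = -13194*(-1/41451) = 4398/13817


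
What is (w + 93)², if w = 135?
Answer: 51984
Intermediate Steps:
(w + 93)² = (135 + 93)² = 228² = 51984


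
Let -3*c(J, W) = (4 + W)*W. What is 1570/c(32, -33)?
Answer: -1570/319 ≈ -4.9216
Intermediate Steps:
c(J, W) = -W*(4 + W)/3 (c(J, W) = -(4 + W)*W/3 = -W*(4 + W)/3)
1570/c(32, -33) = 1570/((-⅓*(-33)*(4 - 33))) = 1570/((-⅓*(-33)*(-29))) = 1570/(-319) = 1570*(-1/319) = -1570/319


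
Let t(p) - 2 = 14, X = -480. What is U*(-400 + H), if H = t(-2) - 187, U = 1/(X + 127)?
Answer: 571/353 ≈ 1.6176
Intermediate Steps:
U = -1/353 (U = 1/(-480 + 127) = 1/(-353) = -1/353 ≈ -0.0028329)
t(p) = 16 (t(p) = 2 + 14 = 16)
H = -171 (H = 16 - 187 = -171)
U*(-400 + H) = -(-400 - 171)/353 = -1/353*(-571) = 571/353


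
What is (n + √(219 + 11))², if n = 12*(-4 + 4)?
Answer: 230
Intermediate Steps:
n = 0 (n = 12*0 = 0)
(n + √(219 + 11))² = (0 + √(219 + 11))² = (0 + √230)² = (√230)² = 230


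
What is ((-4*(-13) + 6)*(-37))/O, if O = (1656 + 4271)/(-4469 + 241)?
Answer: 9073288/5927 ≈ 1530.8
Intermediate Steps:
O = -5927/4228 (O = 5927/(-4228) = 5927*(-1/4228) = -5927/4228 ≈ -1.4018)
((-4*(-13) + 6)*(-37))/O = ((-4*(-13) + 6)*(-37))/(-5927/4228) = ((52 + 6)*(-37))*(-4228/5927) = (58*(-37))*(-4228/5927) = -2146*(-4228/5927) = 9073288/5927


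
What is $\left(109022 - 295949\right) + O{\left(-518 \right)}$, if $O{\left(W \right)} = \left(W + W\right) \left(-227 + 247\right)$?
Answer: $-207647$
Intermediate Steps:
$O{\left(W \right)} = 40 W$ ($O{\left(W \right)} = 2 W 20 = 40 W$)
$\left(109022 - 295949\right) + O{\left(-518 \right)} = \left(109022 - 295949\right) + 40 \left(-518\right) = -186927 - 20720 = -207647$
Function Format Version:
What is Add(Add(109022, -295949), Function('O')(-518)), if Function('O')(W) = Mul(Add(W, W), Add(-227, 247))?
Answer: -207647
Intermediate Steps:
Function('O')(W) = Mul(40, W) (Function('O')(W) = Mul(Mul(2, W), 20) = Mul(40, W))
Add(Add(109022, -295949), Function('O')(-518)) = Add(Add(109022, -295949), Mul(40, -518)) = Add(-186927, -20720) = -207647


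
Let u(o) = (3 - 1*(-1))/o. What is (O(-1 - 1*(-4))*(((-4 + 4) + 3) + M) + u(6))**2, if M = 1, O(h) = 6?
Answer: 5476/9 ≈ 608.44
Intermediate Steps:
u(o) = 4/o (u(o) = (3 + 1)/o = 4/o)
(O(-1 - 1*(-4))*(((-4 + 4) + 3) + M) + u(6))**2 = (6*(((-4 + 4) + 3) + 1) + 4/6)**2 = (6*((0 + 3) + 1) + 4*(1/6))**2 = (6*(3 + 1) + 2/3)**2 = (6*4 + 2/3)**2 = (24 + 2/3)**2 = (74/3)**2 = 5476/9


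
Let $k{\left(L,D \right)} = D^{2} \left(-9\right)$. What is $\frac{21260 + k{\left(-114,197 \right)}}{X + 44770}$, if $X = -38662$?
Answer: $- \frac{328021}{6108} \approx -53.703$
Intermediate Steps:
$k{\left(L,D \right)} = - 9 D^{2}$
$\frac{21260 + k{\left(-114,197 \right)}}{X + 44770} = \frac{21260 - 9 \cdot 197^{2}}{-38662 + 44770} = \frac{21260 - 349281}{6108} = \left(21260 - 349281\right) \frac{1}{6108} = \left(-328021\right) \frac{1}{6108} = - \frac{328021}{6108}$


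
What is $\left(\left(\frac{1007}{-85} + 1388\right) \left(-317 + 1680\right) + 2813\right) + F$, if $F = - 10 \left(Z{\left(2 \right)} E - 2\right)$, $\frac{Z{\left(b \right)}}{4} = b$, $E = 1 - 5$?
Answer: $\frac{159702204}{85} \approx 1.8789 \cdot 10^{6}$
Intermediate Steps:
$E = -4$ ($E = 1 - 5 = -4$)
$Z{\left(b \right)} = 4 b$
$F = 340$ ($F = - 10 \left(4 \cdot 2 \left(-4\right) - 2\right) = - 10 \left(8 \left(-4\right) - 2\right) = - 10 \left(-32 - 2\right) = \left(-10\right) \left(-34\right) = 340$)
$\left(\left(\frac{1007}{-85} + 1388\right) \left(-317 + 1680\right) + 2813\right) + F = \left(\left(\frac{1007}{-85} + 1388\right) \left(-317 + 1680\right) + 2813\right) + 340 = \left(\left(1007 \left(- \frac{1}{85}\right) + 1388\right) 1363 + 2813\right) + 340 = \left(\left(- \frac{1007}{85} + 1388\right) 1363 + 2813\right) + 340 = \left(\frac{116973}{85} \cdot 1363 + 2813\right) + 340 = \left(\frac{159434199}{85} + 2813\right) + 340 = \frac{159673304}{85} + 340 = \frac{159702204}{85}$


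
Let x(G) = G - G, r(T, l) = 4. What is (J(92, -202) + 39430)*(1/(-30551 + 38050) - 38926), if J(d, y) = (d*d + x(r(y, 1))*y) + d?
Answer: -14007404818978/7499 ≈ -1.8679e+9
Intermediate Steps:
x(G) = 0
J(d, y) = d + d² (J(d, y) = (d*d + 0*y) + d = (d² + 0) + d = d² + d = d + d²)
(J(92, -202) + 39430)*(1/(-30551 + 38050) - 38926) = (92*(1 + 92) + 39430)*(1/(-30551 + 38050) - 38926) = (92*93 + 39430)*(1/7499 - 38926) = (8556 + 39430)*(1/7499 - 38926) = 47986*(-291906073/7499) = -14007404818978/7499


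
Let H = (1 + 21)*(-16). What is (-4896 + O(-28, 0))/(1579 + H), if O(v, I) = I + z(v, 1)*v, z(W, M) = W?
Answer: -4112/1227 ≈ -3.3513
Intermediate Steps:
H = -352 (H = 22*(-16) = -352)
O(v, I) = I + v² (O(v, I) = I + v*v = I + v²)
(-4896 + O(-28, 0))/(1579 + H) = (-4896 + (0 + (-28)²))/(1579 - 352) = (-4896 + (0 + 784))/1227 = (-4896 + 784)*(1/1227) = -4112*1/1227 = -4112/1227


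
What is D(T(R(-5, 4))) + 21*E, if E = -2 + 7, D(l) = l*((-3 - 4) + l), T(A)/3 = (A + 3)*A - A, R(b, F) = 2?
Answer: 513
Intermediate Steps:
T(A) = -3*A + 3*A*(3 + A) (T(A) = 3*((A + 3)*A - A) = 3*((3 + A)*A - A) = 3*(A*(3 + A) - A) = 3*(-A + A*(3 + A)) = -3*A + 3*A*(3 + A))
D(l) = l*(-7 + l)
E = 5
D(T(R(-5, 4))) + 21*E = (3*2*(2 + 2))*(-7 + 3*2*(2 + 2)) + 21*5 = (3*2*4)*(-7 + 3*2*4) + 105 = 24*(-7 + 24) + 105 = 24*17 + 105 = 408 + 105 = 513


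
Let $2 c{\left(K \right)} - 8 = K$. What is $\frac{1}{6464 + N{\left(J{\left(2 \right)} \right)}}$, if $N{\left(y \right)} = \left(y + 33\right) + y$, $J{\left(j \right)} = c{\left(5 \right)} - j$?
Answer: $\frac{1}{6506} \approx 0.0001537$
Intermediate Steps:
$c{\left(K \right)} = 4 + \frac{K}{2}$
$J{\left(j \right)} = \frac{13}{2} - j$ ($J{\left(j \right)} = \left(4 + \frac{1}{2} \cdot 5\right) - j = \left(4 + \frac{5}{2}\right) - j = \frac{13}{2} - j$)
$N{\left(y \right)} = 33 + 2 y$ ($N{\left(y \right)} = \left(33 + y\right) + y = 33 + 2 y$)
$\frac{1}{6464 + N{\left(J{\left(2 \right)} \right)}} = \frac{1}{6464 + \left(33 + 2 \left(\frac{13}{2} - 2\right)\right)} = \frac{1}{6464 + \left(33 + 2 \cdot \frac{9}{2}\right)} = \frac{1}{6464 + \left(33 + 9\right)} = \frac{1}{6464 + 42} = \frac{1}{6506}$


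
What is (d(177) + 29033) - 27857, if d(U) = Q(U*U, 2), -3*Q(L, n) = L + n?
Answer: -27803/3 ≈ -9267.7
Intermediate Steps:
Q(L, n) = -L/3 - n/3 (Q(L, n) = -(L + n)/3 = -L/3 - n/3)
d(U) = -2/3 - U**2/3 (d(U) = -U*U/3 - 1/3*2 = -U**2/3 - 2/3 = -2/3 - U**2/3)
(d(177) + 29033) - 27857 = ((-2/3 - 1/3*177**2) + 29033) - 27857 = ((-2/3 - 1/3*31329) + 29033) - 27857 = ((-2/3 - 10443) + 29033) - 27857 = (-31331/3 + 29033) - 27857 = 55768/3 - 27857 = -27803/3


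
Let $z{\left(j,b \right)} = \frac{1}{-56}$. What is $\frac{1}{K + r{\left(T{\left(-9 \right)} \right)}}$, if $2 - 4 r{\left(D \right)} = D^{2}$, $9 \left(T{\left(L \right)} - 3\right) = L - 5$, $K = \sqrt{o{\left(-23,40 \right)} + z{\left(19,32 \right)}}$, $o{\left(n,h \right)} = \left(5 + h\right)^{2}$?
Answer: $\frac{15876}{1488021335} + \frac{341172 \sqrt{9394}}{1488021335} \approx 0.022233$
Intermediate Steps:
$z{\left(j,b \right)} = - \frac{1}{56}$
$K = \frac{13 \sqrt{9394}}{28}$ ($K = \sqrt{\left(5 + 40\right)^{2} - \frac{1}{56}} = \sqrt{45^{2} - \frac{1}{56}} = \sqrt{2025 - \frac{1}{56}} = \sqrt{\frac{113399}{56}} = \frac{13 \sqrt{9394}}{28} \approx 45.0$)
$T{\left(L \right)} = \frac{22}{9} + \frac{L}{9}$ ($T{\left(L \right)} = 3 + \frac{L - 5}{9} = 3 + \frac{-5 + L}{9} = 3 + \left(- \frac{5}{9} + \frac{L}{9}\right) = \frac{22}{9} + \frac{L}{9}$)
$r{\left(D \right)} = \frac{1}{2} - \frac{D^{2}}{4}$
$\frac{1}{K + r{\left(T{\left(-9 \right)} \right)}} = \frac{1}{\frac{13 \sqrt{9394}}{28} + \left(\frac{1}{2} - \frac{\left(\frac{22}{9} + \frac{1}{9} \left(-9\right)\right)^{2}}{4}\right)} = \frac{1}{\frac{13 \sqrt{9394}}{28} + \left(\frac{1}{2} - \frac{\left(\frac{22}{9} - 1\right)^{2}}{4}\right)} = \frac{1}{\frac{13 \sqrt{9394}}{28} + \left(\frac{1}{2} - \frac{\left(\frac{13}{9}\right)^{2}}{4}\right)} = \frac{1}{\frac{13 \sqrt{9394}}{28} + \left(\frac{1}{2} - \frac{169}{324}\right)} = \frac{1}{\frac{13 \sqrt{9394}}{28} - \frac{7}{324}} = \frac{1}{- \frac{7}{324} + \frac{13 \sqrt{9394}}{28}}$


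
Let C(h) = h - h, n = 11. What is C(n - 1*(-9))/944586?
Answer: 0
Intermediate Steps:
C(h) = 0
C(n - 1*(-9))/944586 = 0/944586 = 0*(1/944586) = 0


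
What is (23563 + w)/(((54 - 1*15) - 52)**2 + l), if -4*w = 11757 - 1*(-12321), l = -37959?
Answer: -35087/75580 ≈ -0.46424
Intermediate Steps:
w = -12039/2 (w = -(11757 - 1*(-12321))/4 = -(11757 + 12321)/4 = -1/4*24078 = -12039/2 ≈ -6019.5)
(23563 + w)/(((54 - 1*15) - 52)**2 + l) = (23563 - 12039/2)/(((54 - 1*15) - 52)**2 - 37959) = 35087/(2*(((54 - 15) - 52)**2 - 37959)) = 35087/(2*((39 - 52)**2 - 37959)) = 35087/(2*((-13)**2 - 37959)) = 35087/(2*(169 - 37959)) = (35087/2)/(-37790) = (35087/2)*(-1/37790) = -35087/75580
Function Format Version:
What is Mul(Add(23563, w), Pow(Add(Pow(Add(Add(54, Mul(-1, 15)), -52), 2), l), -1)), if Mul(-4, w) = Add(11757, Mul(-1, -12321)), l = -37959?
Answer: Rational(-35087, 75580) ≈ -0.46424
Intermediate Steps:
w = Rational(-12039, 2) (w = Mul(Rational(-1, 4), Add(11757, Mul(-1, -12321))) = Mul(Rational(-1, 4), Add(11757, 12321)) = Mul(Rational(-1, 4), 24078) = Rational(-12039, 2) ≈ -6019.5)
Mul(Add(23563, w), Pow(Add(Pow(Add(Add(54, Mul(-1, 15)), -52), 2), l), -1)) = Mul(Add(23563, Rational(-12039, 2)), Pow(Add(Pow(Add(Add(54, Mul(-1, 15)), -52), 2), -37959), -1)) = Mul(Rational(35087, 2), Pow(Add(Pow(Add(Add(54, -15), -52), 2), -37959), -1)) = Mul(Rational(35087, 2), Pow(Add(Pow(Add(39, -52), 2), -37959), -1)) = Mul(Rational(35087, 2), Pow(Add(Pow(-13, 2), -37959), -1)) = Mul(Rational(35087, 2), Pow(Add(169, -37959), -1)) = Mul(Rational(35087, 2), Pow(-37790, -1)) = Mul(Rational(35087, 2), Rational(-1, 37790)) = Rational(-35087, 75580)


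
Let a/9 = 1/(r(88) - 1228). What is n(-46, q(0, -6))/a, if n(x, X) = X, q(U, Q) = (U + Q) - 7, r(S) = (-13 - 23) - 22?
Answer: 16718/9 ≈ 1857.6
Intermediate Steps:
r(S) = -58 (r(S) = -36 - 22 = -58)
q(U, Q) = -7 + Q + U (q(U, Q) = (Q + U) - 7 = -7 + Q + U)
a = -9/1286 (a = 9/(-58 - 1228) = 9/(-1286) = 9*(-1/1286) = -9/1286 ≈ -0.0069984)
n(-46, q(0, -6))/a = (-7 - 6 + 0)/(-9/1286) = -13*(-1286/9) = 16718/9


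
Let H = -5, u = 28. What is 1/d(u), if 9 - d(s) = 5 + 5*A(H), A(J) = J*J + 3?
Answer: -1/136 ≈ -0.0073529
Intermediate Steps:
A(J) = 3 + J**2 (A(J) = J**2 + 3 = 3 + J**2)
d(s) = -136 (d(s) = 9 - (5 + 5*(3 + (-5)**2)) = 9 - (5 + 5*(3 + 25)) = 9 - (5 + 5*28) = 9 - (5 + 140) = 9 - 1*145 = 9 - 145 = -136)
1/d(u) = 1/(-136) = -1/136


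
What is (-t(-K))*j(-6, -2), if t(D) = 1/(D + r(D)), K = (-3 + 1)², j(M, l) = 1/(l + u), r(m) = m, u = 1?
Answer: -⅛ ≈ -0.12500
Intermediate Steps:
j(M, l) = 1/(1 + l) (j(M, l) = 1/(l + 1) = 1/(1 + l))
K = 4 (K = (-2)² = 4)
t(D) = 1/(2*D) (t(D) = 1/(D + D) = 1/(2*D))
(-t(-K))*j(-6, -2) = (-1/(2*((-1*4))))/(1 - 2) = -1/(2*(-4))/(-1) = -(-1)/(2*4)*(-1) = -1*(-⅛)*(-1) = (⅛)*(-1) = -⅛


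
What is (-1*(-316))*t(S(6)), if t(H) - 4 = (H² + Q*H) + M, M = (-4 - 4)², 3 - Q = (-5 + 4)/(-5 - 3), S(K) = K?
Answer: 38315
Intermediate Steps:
Q = 23/8 (Q = 3 - (-5 + 4)/(-5 - 3) = 3 - (-1)/(-8) = 3 - (-1)*(-1)/8 = 3 - 1*⅛ = 3 - ⅛ = 23/8 ≈ 2.8750)
M = 64 (M = (-8)² = 64)
t(H) = 68 + H² + 23*H/8 (t(H) = 4 + ((H² + 23*H/8) + 64) = 4 + (64 + H² + 23*H/8) = 68 + H² + 23*H/8)
(-1*(-316))*t(S(6)) = (-1*(-316))*(68 + 6² + (23/8)*6) = 316*(68 + 36 + 69/4) = 316*(485/4) = 38315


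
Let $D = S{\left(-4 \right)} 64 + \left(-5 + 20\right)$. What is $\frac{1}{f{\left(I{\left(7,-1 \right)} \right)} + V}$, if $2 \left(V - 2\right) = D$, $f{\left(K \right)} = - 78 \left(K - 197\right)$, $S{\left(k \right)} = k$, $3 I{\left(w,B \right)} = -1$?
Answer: $\frac{2}{30547} \approx 6.5473 \cdot 10^{-5}$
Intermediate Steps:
$I{\left(w,B \right)} = - \frac{1}{3}$ ($I{\left(w,B \right)} = \frac{1}{3} \left(-1\right) = - \frac{1}{3}$)
$f{\left(K \right)} = 15366 - 78 K$ ($f{\left(K \right)} = - 78 \left(-197 + K\right) = 15366 - 78 K$)
$D = -241$ ($D = \left(-4\right) 64 + \left(-5 + 20\right) = -256 + 15 = -241$)
$V = - \frac{237}{2}$ ($V = 2 + \frac{1}{2} \left(-241\right) = 2 - \frac{241}{2} = - \frac{237}{2} \approx -118.5$)
$\frac{1}{f{\left(I{\left(7,-1 \right)} \right)} + V} = \frac{1}{\left(15366 - -26\right) - \frac{237}{2}} = \frac{1}{\left(15366 + 26\right) - \frac{237}{2}} = \frac{1}{15392 - \frac{237}{2}} = \frac{1}{\frac{30547}{2}} = \frac{2}{30547}$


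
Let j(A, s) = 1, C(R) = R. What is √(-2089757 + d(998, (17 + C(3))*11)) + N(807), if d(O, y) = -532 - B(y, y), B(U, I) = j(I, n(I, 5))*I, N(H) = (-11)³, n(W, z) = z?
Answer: -1331 + I*√2090509 ≈ -1331.0 + 1445.9*I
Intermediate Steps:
N(H) = -1331
B(U, I) = I (B(U, I) = 1*I = I)
d(O, y) = -532 - y
√(-2089757 + d(998, (17 + C(3))*11)) + N(807) = √(-2089757 + (-532 - (17 + 3)*11)) - 1331 = √(-2089757 + (-532 - 20*11)) - 1331 = √(-2089757 + (-532 - 1*220)) - 1331 = √(-2089757 + (-532 - 220)) - 1331 = √(-2089757 - 752) - 1331 = √(-2090509) - 1331 = I*√2090509 - 1331 = -1331 + I*√2090509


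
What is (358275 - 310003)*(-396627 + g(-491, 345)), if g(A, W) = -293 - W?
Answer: -19176776080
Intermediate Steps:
(358275 - 310003)*(-396627 + g(-491, 345)) = (358275 - 310003)*(-396627 + (-293 - 1*345)) = 48272*(-396627 + (-293 - 345)) = 48272*(-396627 - 638) = 48272*(-397265) = -19176776080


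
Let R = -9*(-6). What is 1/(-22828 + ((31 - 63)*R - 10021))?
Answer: -1/34577 ≈ -2.8921e-5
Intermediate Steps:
R = 54
1/(-22828 + ((31 - 63)*R - 10021)) = 1/(-22828 + ((31 - 63)*54 - 10021)) = 1/(-22828 + (-32*54 - 10021)) = 1/(-22828 + (-1728 - 10021)) = 1/(-22828 - 11749) = 1/(-34577) = -1/34577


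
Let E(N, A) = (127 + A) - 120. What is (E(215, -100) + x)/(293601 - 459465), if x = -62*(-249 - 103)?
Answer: -21731/165864 ≈ -0.13102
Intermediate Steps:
E(N, A) = 7 + A
x = 21824 (x = -62*(-352) = 21824)
(E(215, -100) + x)/(293601 - 459465) = ((7 - 100) + 21824)/(293601 - 459465) = (-93 + 21824)/(-165864) = 21731*(-1/165864) = -21731/165864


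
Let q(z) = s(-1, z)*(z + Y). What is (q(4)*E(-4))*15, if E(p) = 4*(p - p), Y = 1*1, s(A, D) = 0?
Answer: 0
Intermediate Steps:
Y = 1
q(z) = 0 (q(z) = 0*(z + 1) = 0*(1 + z) = 0)
E(p) = 0 (E(p) = 4*0 = 0)
(q(4)*E(-4))*15 = (0*0)*15 = 0*15 = 0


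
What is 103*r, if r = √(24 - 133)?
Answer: 103*I*√109 ≈ 1075.4*I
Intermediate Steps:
r = I*√109 (r = √(-109) = I*√109 ≈ 10.44*I)
103*r = 103*(I*√109) = 103*I*√109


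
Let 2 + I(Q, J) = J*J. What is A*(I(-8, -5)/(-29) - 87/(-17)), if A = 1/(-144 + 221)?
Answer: 2132/37961 ≈ 0.056163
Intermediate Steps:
I(Q, J) = -2 + J² (I(Q, J) = -2 + J*J = -2 + J²)
A = 1/77 ≈ 0.012987
A*(I(-8, -5)/(-29) - 87/(-17)) = ((-2 + (-5)²)/(-29) - 87/(-17))/77 = ((-2 + 25)*(-1/29) - 87*(-1/17))/77 = (23*(-1/29) + 87/17)/77 = (-23/29 + 87/17)/77 = (1/77)*(2132/493) = 2132/37961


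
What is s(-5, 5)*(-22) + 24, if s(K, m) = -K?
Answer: -86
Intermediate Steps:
s(-5, 5)*(-22) + 24 = -1*(-5)*(-22) + 24 = 5*(-22) + 24 = -110 + 24 = -86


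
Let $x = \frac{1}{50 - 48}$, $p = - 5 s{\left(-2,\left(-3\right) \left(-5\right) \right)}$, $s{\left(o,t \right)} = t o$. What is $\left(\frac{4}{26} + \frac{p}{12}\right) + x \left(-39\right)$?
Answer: $- \frac{89}{13} \approx -6.8462$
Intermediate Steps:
$s{\left(o,t \right)} = o t$
$p = 150$ ($p = - 5 \left(- 2 \left(\left(-3\right) \left(-5\right)\right)\right) = - 5 \left(\left(-2\right) 15\right) = \left(-5\right) \left(-30\right) = 150$)
$x = \frac{1}{2} \approx 0.5$
$\left(\frac{4}{26} + \frac{p}{12}\right) + x \left(-39\right) = \left(\frac{4}{26} + \frac{150}{12}\right) + \frac{1}{2} \left(-39\right) = \left(4 \cdot \frac{1}{26} + 150 \cdot \frac{1}{12}\right) - \frac{39}{2} = \left(\frac{2}{13} + \frac{25}{2}\right) - \frac{39}{2} = \frac{329}{26} - \frac{39}{2} = - \frac{89}{13}$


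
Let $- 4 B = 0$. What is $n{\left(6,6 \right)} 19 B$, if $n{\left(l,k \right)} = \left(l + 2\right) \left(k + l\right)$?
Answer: $0$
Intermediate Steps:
$B = 0$ ($B = \left(- \frac{1}{4}\right) 0 = 0$)
$n{\left(l,k \right)} = \left(2 + l\right) \left(k + l\right)$
$n{\left(6,6 \right)} 19 B = \left(6^{2} + 2 \cdot 6 + 2 \cdot 6 + 6 \cdot 6\right) 19 \cdot 0 = \left(36 + 12 + 12 + 36\right) 19 \cdot 0 = 96 \cdot 19 \cdot 0 = 1824 \cdot 0 = 0$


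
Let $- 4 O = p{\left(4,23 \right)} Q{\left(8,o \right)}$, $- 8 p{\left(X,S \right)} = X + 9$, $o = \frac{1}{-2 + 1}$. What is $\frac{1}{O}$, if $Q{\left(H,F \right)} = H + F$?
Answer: $\frac{32}{91} \approx 0.35165$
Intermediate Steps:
$o = -1$ ($o = \frac{1}{-1} = -1$)
$p{\left(X,S \right)} = - \frac{9}{8} - \frac{X}{8}$ ($p{\left(X,S \right)} = - \frac{X + 9}{8} = - \frac{9 + X}{8} = - \frac{9}{8} - \frac{X}{8}$)
$Q{\left(H,F \right)} = F + H$
$O = \frac{91}{32}$ ($O = - \frac{\left(- \frac{9}{8} - \frac{1}{2}\right) \left(-1 + 8\right)}{4} = - \frac{\left(- \frac{9}{8} - \frac{1}{2}\right) 7}{4} = - \frac{\left(- \frac{13}{8}\right) 7}{4} = \left(- \frac{1}{4}\right) \left(- \frac{91}{8}\right) = \frac{91}{32} \approx 2.8438$)
$\frac{1}{O} = \frac{1}{\frac{91}{32}} = \frac{32}{91}$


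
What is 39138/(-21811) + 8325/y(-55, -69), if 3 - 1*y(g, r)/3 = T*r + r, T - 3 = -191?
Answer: -7538743/3751492 ≈ -2.0095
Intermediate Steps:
T = -188 (T = 3 - 191 = -188)
y(g, r) = 9 + 561*r (y(g, r) = 9 - 3*(-188*r + r) = 9 - (-561)*r = 9 + 561*r)
39138/(-21811) + 8325/y(-55, -69) = 39138/(-21811) + 8325/(9 + 561*(-69)) = 39138*(-1/21811) + 8325/(9 - 38709) = -39138/21811 + 8325/(-38700) = -39138/21811 + 8325*(-1/38700) = -39138/21811 - 37/172 = -7538743/3751492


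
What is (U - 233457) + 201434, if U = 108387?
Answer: 76364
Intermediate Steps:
(U - 233457) + 201434 = (108387 - 233457) + 201434 = -125070 + 201434 = 76364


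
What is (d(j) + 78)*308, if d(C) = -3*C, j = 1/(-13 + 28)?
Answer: 119812/5 ≈ 23962.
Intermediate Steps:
j = 1/15 ≈ 0.066667
(d(j) + 78)*308 = (-3*1/15 + 78)*308 = (-⅕ + 78)*308 = (389/5)*308 = 119812/5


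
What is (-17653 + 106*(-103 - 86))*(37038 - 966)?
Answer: -1359445464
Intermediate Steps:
(-17653 + 106*(-103 - 86))*(37038 - 966) = (-17653 + 106*(-189))*36072 = (-17653 - 20034)*36072 = -37687*36072 = -1359445464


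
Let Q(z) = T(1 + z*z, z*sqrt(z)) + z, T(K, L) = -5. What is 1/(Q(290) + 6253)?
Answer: 1/6538 ≈ 0.00015295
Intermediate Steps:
Q(z) = -5 + z
1/(Q(290) + 6253) = 1/((-5 + 290) + 6253) = 1/(285 + 6253) = 1/6538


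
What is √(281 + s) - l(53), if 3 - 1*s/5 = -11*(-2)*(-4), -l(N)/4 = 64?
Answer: 256 + 4*√46 ≈ 283.13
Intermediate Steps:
l(N) = -256 (l(N) = -4*64 = -256)
s = 455 (s = 15 - 5*(-11*(-2))*(-4) = 15 - 110*(-4) = 15 - 5*(-88) = 15 + 440 = 455)
√(281 + s) - l(53) = √(281 + 455) - 1*(-256) = √736 + 256 = 4*√46 + 256 = 256 + 4*√46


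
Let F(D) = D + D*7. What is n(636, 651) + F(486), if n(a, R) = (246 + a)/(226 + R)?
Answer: 3410658/877 ≈ 3889.0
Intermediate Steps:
F(D) = 8*D (F(D) = D + 7*D = 8*D)
n(a, R) = (246 + a)/(226 + R)
n(636, 651) + F(486) = (246 + 636)/(226 + 651) + 8*486 = 882/877 + 3888 = 3410658/877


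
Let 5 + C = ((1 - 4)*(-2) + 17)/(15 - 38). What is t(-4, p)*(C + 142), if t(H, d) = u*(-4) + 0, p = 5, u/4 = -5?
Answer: 10880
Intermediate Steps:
u = -20 (u = 4*(-5) = -20)
C = -6 (C = -5 + ((1 - 4)*(-2) + 17)/(15 - 38) = -5 + (-3*(-2) + 17)/(-23) = -5 + (6 + 17)*(-1/23) = -5 + 23*(-1/23) = -5 - 1 = -6)
t(H, d) = 80 (t(H, d) = -20*(-4) + 0 = 80 + 0 = 80)
t(-4, p)*(C + 142) = 80*(-6 + 142) = 80*136 = 10880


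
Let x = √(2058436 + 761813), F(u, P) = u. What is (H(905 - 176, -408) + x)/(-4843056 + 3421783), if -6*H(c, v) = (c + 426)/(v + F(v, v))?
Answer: -55/331359648 - 3*√313361/1421273 ≈ -0.0011818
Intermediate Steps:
H(c, v) = -(426 + c)/(12*v) (H(c, v) = -(c + 426)/(6*(v + v)) = -(426 + c)/(6*(2*v)) = -(426 + c)*1/(2*v)/6 = -(426 + c)/(12*v))
x = 3*√313361 (x = √2820249 = 3*√313361 ≈ 1679.4)
(H(905 - 176, -408) + x)/(-4843056 + 3421783) = ((1/12)*(-426 - (905 - 176))/(-408) + 3*√313361)/(-4843056 + 3421783) = ((1/12)*(-1/408)*(-426 - 1*729) + 3*√313361)/(-1421273) = ((1/12)*(-1/408)*(-426 - 729) + 3*√313361)*(-1/1421273) = ((1/12)*(-1/408)*(-1155) + 3*√313361)*(-1/1421273) = (385/1632 + 3*√313361)*(-1/1421273) = -55/331359648 - 3*√313361/1421273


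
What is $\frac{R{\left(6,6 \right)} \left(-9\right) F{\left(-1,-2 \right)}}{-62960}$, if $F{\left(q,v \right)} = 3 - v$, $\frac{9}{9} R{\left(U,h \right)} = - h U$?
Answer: $- \frac{81}{3148} \approx -0.025731$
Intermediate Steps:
$R{\left(U,h \right)} = - U h$ ($R{\left(U,h \right)} = - h U = - U h$)
$\frac{R{\left(6,6 \right)} \left(-9\right) F{\left(-1,-2 \right)}}{-62960} = \frac{\left(-1\right) 6 \cdot 6 \left(-9\right) \left(3 - -2\right)}{-62960} = \left(-36\right) \left(-9\right) \left(3 + 2\right) \left(- \frac{1}{62960}\right) = 324 \cdot 5 \left(- \frac{1}{62960}\right) = 1620 \left(- \frac{1}{62960}\right) = - \frac{81}{3148}$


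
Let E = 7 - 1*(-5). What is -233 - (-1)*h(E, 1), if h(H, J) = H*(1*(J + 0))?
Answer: -221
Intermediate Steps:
E = 12 (E = 7 + 5 = 12)
h(H, J) = H*J (h(H, J) = H*(1*J) = H*J)
-233 - (-1)*h(E, 1) = -233 - (-1)*12*1 = -233 - (-1)*12 = -233 - 1*(-12) = -233 + 12 = -221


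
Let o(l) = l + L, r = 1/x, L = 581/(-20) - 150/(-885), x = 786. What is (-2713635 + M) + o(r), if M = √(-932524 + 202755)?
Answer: -1258434487357/463740 + I*√729769 ≈ -2.7137e+6 + 854.27*I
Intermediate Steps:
L = -34079/1180 (L = 581*(-1/20) - 150*(-1/885) = -581/20 + 10/59 = -34079/1180 ≈ -28.880)
r = 1/786 ≈ 0.0012723
o(l) = -34079/1180 + l (o(l) = l - 34079/1180 = -34079/1180 + l)
M = I*√729769 (M = √(-729769) = I*√729769 ≈ 854.27*I)
(-2713635 + M) + o(r) = (-2713635 + I*√729769) + (-34079/1180 + 1/786) = (-2713635 + I*√729769) - 13392457/463740 = -1258434487357/463740 + I*√729769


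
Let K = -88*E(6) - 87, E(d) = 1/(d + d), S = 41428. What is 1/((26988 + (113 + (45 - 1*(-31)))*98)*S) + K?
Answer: -177854961079/1885388280 ≈ -94.333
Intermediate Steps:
E(d) = 1/(2*d)
K = -283/3 (K = -44/6 - 87 = -88*1/12 - 87 = -22/3 - 87 = -283/3 ≈ -94.333)
1/((26988 + (113 + (45 - 1*(-31)))*98)*S) + K = 1/((26988 + (113 + (45 - 1*(-31)))*98)*41428) - 283/3 = (1/41428)/(26988 + (113 + (45 + 31))*98) - 283/3 = (1/41428)/(26988 + (113 + 76)*98) - 283/3 = (1/41428)/(26988 + 189*98) - 283/3 = (1/41428)/(26988 + 18522) - 283/3 = (1/41428)/45510 - 283/3 = (1/45510)*(1/41428) - 283/3 = 1/1885388280 - 283/3 = -177854961079/1885388280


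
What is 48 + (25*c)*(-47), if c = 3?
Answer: -3477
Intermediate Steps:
48 + (25*c)*(-47) = 48 + (25*3)*(-47) = 48 + 75*(-47) = 48 - 3525 = -3477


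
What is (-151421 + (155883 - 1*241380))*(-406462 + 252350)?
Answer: 36511906816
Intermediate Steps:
(-151421 + (155883 - 1*241380))*(-406462 + 252350) = (-151421 + (155883 - 241380))*(-154112) = (-151421 - 85497)*(-154112) = -236918*(-154112) = 36511906816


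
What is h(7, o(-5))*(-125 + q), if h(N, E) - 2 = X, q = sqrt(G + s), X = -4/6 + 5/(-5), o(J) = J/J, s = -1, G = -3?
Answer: -125/3 + 2*I/3 ≈ -41.667 + 0.66667*I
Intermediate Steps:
o(J) = 1
X = -5/3 (X = -4*1/6 + 5*(-1/5) = -2/3 - 1 = -5/3 ≈ -1.6667)
q = 2*I (q = sqrt(-3 - 1) = sqrt(-4) = 2*I ≈ 2.0*I)
h(N, E) = 1/3 (h(N, E) = 2 - 5/3 = 1/3)
h(7, o(-5))*(-125 + q) = (-125 + 2*I)/3 = -125/3 + 2*I/3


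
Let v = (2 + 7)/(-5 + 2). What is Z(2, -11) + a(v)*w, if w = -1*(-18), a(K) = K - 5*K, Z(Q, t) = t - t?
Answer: 216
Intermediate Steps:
Z(Q, t) = 0
v = -3 (v = 9/(-3) = 9*(-⅓) = -3)
a(K) = -4*K
w = 18
Z(2, -11) + a(v)*w = 0 - 4*(-3)*18 = 0 + 12*18 = 0 + 216 = 216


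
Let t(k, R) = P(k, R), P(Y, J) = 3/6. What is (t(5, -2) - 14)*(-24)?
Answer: 324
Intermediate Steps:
P(Y, J) = ½ (P(Y, J) = 3*(⅙) = ½)
t(k, R) = ½
(t(5, -2) - 14)*(-24) = (½ - 14)*(-24) = -27/2*(-24) = 324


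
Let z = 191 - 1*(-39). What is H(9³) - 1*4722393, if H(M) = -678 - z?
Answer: -4723301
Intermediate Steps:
z = 230 (z = 191 + 39 = 230)
H(M) = -908 (H(M) = -678 - 1*230 = -678 - 230 = -908)
H(9³) - 1*4722393 = -908 - 1*4722393 = -908 - 4722393 = -4723301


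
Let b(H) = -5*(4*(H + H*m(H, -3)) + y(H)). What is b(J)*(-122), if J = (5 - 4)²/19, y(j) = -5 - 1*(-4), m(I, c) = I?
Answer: -171410/361 ≈ -474.82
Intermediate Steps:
y(j) = -1 (y(j) = -5 + 4 = -1)
J = 1/19 (J = 1²*(1/19) = 1*(1/19) = 1/19 ≈ 0.052632)
b(H) = 5 - 20*H - 20*H² (b(H) = -5*(4*(H + H*H) - 1) = -5*(4*(H + H²) - 1) = -5*((4*H + 4*H²) - 1) = -5*(-1 + 4*H + 4*H²) = 5 - 20*H - 20*H²)
b(J)*(-122) = (5 - 20*1/19 - 20*(1/19)²)*(-122) = (5 - 20/19 - 20*1/361)*(-122) = (5 - 20/19 - 20/361)*(-122) = (1405/361)*(-122) = -171410/361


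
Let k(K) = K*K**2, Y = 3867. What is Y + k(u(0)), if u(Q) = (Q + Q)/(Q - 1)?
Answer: 3867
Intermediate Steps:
u(Q) = 2*Q/(-1 + Q) (u(Q) = (2*Q)/(-1 + Q) = 2*Q/(-1 + Q))
k(K) = K**3
Y + k(u(0)) = 3867 + (2*0/(-1 + 0))**3 = 3867 + (2*0/(-1))**3 = 3867 + (2*0*(-1))**3 = 3867 + 0**3 = 3867 + 0 = 3867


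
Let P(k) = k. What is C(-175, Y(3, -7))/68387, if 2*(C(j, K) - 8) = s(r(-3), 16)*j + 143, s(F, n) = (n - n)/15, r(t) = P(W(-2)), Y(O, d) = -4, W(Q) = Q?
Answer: 159/136774 ≈ 0.0011625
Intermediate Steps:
r(t) = -2
s(F, n) = 0 (s(F, n) = 0*(1/15) = 0)
C(j, K) = 159/2 (C(j, K) = 8 + (0*j + 143)/2 = 8 + (0 + 143)/2 = 8 + (½)*143 = 8 + 143/2 = 159/2)
C(-175, Y(3, -7))/68387 = (159/2)/68387 = (159/2)*(1/68387) = 159/136774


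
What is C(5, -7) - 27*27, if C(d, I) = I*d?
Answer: -764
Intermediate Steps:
C(5, -7) - 27*27 = -7*5 - 27*27 = -35 - 729 = -764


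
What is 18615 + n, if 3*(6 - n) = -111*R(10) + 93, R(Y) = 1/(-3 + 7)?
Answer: 74397/4 ≈ 18599.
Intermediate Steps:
R(Y) = 1/4
n = -63/4 (n = 6 - (-111*1/4 + 93)/3 = 6 - (-111/4 + 93)/3 = 6 - 1/3*261/4 = 6 - 87/4 = -63/4 ≈ -15.750)
18615 + n = 18615 - 63/4 = 74397/4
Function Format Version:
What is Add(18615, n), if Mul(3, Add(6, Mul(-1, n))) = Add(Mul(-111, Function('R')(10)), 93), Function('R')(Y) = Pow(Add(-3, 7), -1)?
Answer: Rational(74397, 4) ≈ 18599.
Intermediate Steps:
Function('R')(Y) = Rational(1, 4) (Function('R')(Y) = Pow(4, -1) = Rational(1, 4))
n = Rational(-63, 4) (n = Add(6, Mul(Rational(-1, 3), Add(Mul(-111, Rational(1, 4)), 93))) = Add(6, Mul(Rational(-1, 3), Add(Rational(-111, 4), 93))) = Add(6, Mul(Rational(-1, 3), Rational(261, 4))) = Add(6, Rational(-87, 4)) = Rational(-63, 4) ≈ -15.750)
Add(18615, n) = Add(18615, Rational(-63, 4)) = Rational(74397, 4)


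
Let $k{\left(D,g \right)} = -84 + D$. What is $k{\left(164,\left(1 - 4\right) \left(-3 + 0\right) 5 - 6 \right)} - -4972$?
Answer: $5052$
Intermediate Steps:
$k{\left(164,\left(1 - 4\right) \left(-3 + 0\right) 5 - 6 \right)} - -4972 = \left(-84 + 164\right) - -4972 = 80 + 4972 = 5052$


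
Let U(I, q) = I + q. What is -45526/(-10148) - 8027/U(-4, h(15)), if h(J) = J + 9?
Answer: -20136869/50740 ≈ -396.86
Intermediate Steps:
h(J) = 9 + J
-45526/(-10148) - 8027/U(-4, h(15)) = -45526/(-10148) - 8027/(-4 + (9 + 15)) = -45526*(-1/10148) - 8027/(-4 + 24) = 22763/5074 - 8027/20 = -20136869/50740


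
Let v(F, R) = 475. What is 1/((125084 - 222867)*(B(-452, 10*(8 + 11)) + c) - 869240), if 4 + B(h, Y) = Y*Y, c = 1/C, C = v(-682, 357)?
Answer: -475/1676961191583 ≈ -2.8325e-10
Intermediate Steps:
C = 475
c = 1/475 ≈ 0.0021053
B(h, Y) = -4 + Y² (B(h, Y) = -4 + Y*Y = -4 + Y²)
1/((125084 - 222867)*(B(-452, 10*(8 + 11)) + c) - 869240) = 1/((125084 - 222867)*((-4 + (10*(8 + 11))²) + 1/475) - 869240) = 1/(-97783*((-4 + (10*19)²) + 1/475) - 869240) = 1/(-97783*((-4 + 190²) + 1/475) - 869240) = 1/(-97783*((-4 + 36100) + 1/475) - 869240) = 1/(-97783*(36096 + 1/475) - 869240) = 1/(-97783*17145601/475 - 869240) = 1/(-1676548302583/475 - 869240) = 1/(-1676961191583/475) = -475/1676961191583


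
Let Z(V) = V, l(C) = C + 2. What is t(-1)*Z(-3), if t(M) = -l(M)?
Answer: 3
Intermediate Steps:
l(C) = 2 + C
t(M) = -2 - M (t(M) = -(2 + M) = -2 - M)
t(-1)*Z(-3) = (-2 - 1*(-1))*(-3) = (-2 + 1)*(-3) = -1*(-3) = 3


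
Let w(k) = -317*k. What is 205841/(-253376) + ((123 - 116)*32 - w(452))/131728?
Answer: 577903735/2086044608 ≈ 0.27703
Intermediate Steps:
205841/(-253376) + ((123 - 116)*32 - w(452))/131728 = 205841/(-253376) + ((123 - 116)*32 - (-317)*452)/131728 = 205841*(-1/253376) + (7*32 - 1*(-143284))*(1/131728) = -205841/253376 + (224 + 143284)*(1/131728) = -205841/253376 + 143508*(1/131728) = -205841/253376 + 35877/32932 = 577903735/2086044608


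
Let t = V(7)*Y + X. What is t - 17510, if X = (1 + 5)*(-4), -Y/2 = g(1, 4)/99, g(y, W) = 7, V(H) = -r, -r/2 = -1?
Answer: -1735838/99 ≈ -17534.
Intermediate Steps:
r = 2 (r = -2*(-1) = 2)
V(H) = -2 (V(H) = -1*2 = -2)
Y = -14/99 ≈ -0.14141
X = -24 (X = 6*(-4) = -24)
t = -2348/99 (t = -2*(-14/99) - 24 = 28/99 - 24 = -2348/99 ≈ -23.717)
t - 17510 = -2348/99 - 17510 = -1735838/99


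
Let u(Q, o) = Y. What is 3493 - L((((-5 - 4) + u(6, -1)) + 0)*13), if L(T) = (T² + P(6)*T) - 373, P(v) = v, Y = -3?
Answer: -19534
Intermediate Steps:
u(Q, o) = -3
L(T) = -373 + T² + 6*T (L(T) = (T² + 6*T) - 373 = -373 + T² + 6*T)
3493 - L((((-5 - 4) + u(6, -1)) + 0)*13) = 3493 - (-373 + ((((-5 - 4) - 3) + 0)*13)² + 6*((((-5 - 4) - 3) + 0)*13)) = 3493 - (-373 + (((-9 - 3) + 0)*13)² + 6*(((-9 - 3) + 0)*13)) = 3493 - (-373 + ((-12 + 0)*13)² + 6*((-12 + 0)*13)) = 3493 - (-373 + (-12*13)² + 6*(-12*13)) = 3493 - (-373 + (-156)² + 6*(-156)) = 3493 - (-373 + 24336 - 936) = 3493 - 1*23027 = 3493 - 23027 = -19534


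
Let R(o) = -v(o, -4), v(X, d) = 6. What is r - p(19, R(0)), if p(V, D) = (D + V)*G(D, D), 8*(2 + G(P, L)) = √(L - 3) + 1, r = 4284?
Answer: 34467/8 - 39*I/8 ≈ 4308.4 - 4.875*I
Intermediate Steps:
R(o) = -6 (R(o) = -1*6 = -6)
G(P, L) = -15/8 + √(-3 + L)/8 (G(P, L) = -2 + (√(L - 3) + 1)/8 = -2 + (√(-3 + L) + 1)/8 = -2 + (1 + √(-3 + L))/8 = -2 + (⅛ + √(-3 + L)/8) = -15/8 + √(-3 + L)/8)
p(V, D) = (-15/8 + √(-3 + D)/8)*(D + V) (p(V, D) = (D + V)*(-15/8 + √(-3 + D)/8) = (-15/8 + √(-3 + D)/8)*(D + V))
r - p(19, R(0)) = 4284 - (-15 + √(-3 - 6))*(-6 + 19)/8 = 4284 - (-15 + √(-9))*13/8 = 4284 - (-15 + 3*I)*13/8 = 4284 - (-195/8 + 39*I/8) = 4284 + (195/8 - 39*I/8) = 34467/8 - 39*I/8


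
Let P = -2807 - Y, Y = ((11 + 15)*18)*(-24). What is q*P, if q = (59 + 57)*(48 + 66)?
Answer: 111412200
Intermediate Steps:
Y = -11232 (Y = (26*18)*(-24) = 468*(-24) = -11232)
P = 8425 (P = -2807 - 1*(-11232) = -2807 + 11232 = 8425)
q = 13224 (q = 116*114 = 13224)
q*P = 13224*8425 = 111412200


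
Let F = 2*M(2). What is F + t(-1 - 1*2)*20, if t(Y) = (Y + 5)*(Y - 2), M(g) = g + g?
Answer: -192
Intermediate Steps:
M(g) = 2*g
F = 8 (F = 2*(2*2) = 2*4 = 8)
t(Y) = (-2 + Y)*(5 + Y) (t(Y) = (5 + Y)*(-2 + Y) = (-2 + Y)*(5 + Y))
F + t(-1 - 1*2)*20 = 8 + (-10 + (-1 - 1*2)**2 + 3*(-1 - 1*2))*20 = 8 + (-10 + (-1 - 2)**2 + 3*(-1 - 2))*20 = 8 + (-10 + (-3)**2 + 3*(-3))*20 = 8 + (-10 + 9 - 9)*20 = 8 - 10*20 = 8 - 200 = -192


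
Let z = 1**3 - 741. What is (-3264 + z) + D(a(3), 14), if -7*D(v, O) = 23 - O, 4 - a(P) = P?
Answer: -28037/7 ≈ -4005.3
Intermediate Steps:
a(P) = 4 - P
D(v, O) = -23/7 + O/7 (D(v, O) = -(23 - O)/7 = -23/7 + O/7)
z = -740 (z = 1 - 741 = -740)
(-3264 + z) + D(a(3), 14) = (-3264 - 740) + (-23/7 + (1/7)*14) = -4004 + (-23/7 + 2) = -4004 - 9/7 = -28037/7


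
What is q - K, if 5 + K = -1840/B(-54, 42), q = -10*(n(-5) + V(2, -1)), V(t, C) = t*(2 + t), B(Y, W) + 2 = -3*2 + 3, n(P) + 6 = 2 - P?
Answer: -453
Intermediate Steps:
n(P) = -4 - P (n(P) = -6 + (2 - P) = -4 - P)
B(Y, W) = -5 (B(Y, W) = -2 + (-3*2 + 3) = -2 + (-6 + 3) = -2 - 3 = -5)
q = -90 (q = -10*((-4 - 1*(-5)) + 2*(2 + 2)) = -10*((-4 + 5) + 2*4) = -10*(1 + 8) = -10*9 = -90)
K = 363 (K = -5 - 1840/(-5) = -5 - 1840*(-⅕) = -5 + 368 = 363)
q - K = -90 - 1*363 = -90 - 363 = -453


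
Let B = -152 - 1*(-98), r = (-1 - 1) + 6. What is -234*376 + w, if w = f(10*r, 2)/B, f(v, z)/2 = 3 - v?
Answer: -2375531/27 ≈ -87983.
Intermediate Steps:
r = 4 (r = -2 + 6 = 4)
f(v, z) = 6 - 2*v (f(v, z) = 2*(3 - v) = 6 - 2*v)
B = -54 (B = -152 + 98 = -54)
w = 37/27 (w = (6 - 20*4)/(-54) = (6 - 2*40)*(-1/54) = (6 - 80)*(-1/54) = -74*(-1/54) = 37/27 ≈ 1.3704)
-234*376 + w = -234*376 + 37/27 = -87984 + 37/27 = -2375531/27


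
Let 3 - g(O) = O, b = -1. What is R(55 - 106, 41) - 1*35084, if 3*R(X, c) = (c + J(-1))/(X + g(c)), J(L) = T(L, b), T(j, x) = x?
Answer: -9367468/267 ≈ -35084.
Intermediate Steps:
g(O) = 3 - O
J(L) = -1
R(X, c) = (-1 + c)/(3*(3 + X - c)) (R(X, c) = ((c - 1)/(X + (3 - c)))/3 = ((-1 + c)/(3 + X - c))/3 = (-1 + c)/(3*(3 + X - c)))
R(55 - 106, 41) - 1*35084 = (-1 + 41)/(3*(3 + (55 - 106) - 1*41)) - 1*35084 = (⅓)*40/(3 - 51 - 41) - 35084 = (⅓)*40/(-89) - 35084 = (⅓)*(-1/89)*40 - 35084 = -40/267 - 35084 = -9367468/267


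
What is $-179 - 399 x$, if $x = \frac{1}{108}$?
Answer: $- \frac{6577}{36} \approx -182.69$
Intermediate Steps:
$x = \frac{1}{108} \approx 0.0092593$
$-179 - 399 x = -179 - \frac{133}{36} = - \frac{6577}{36}$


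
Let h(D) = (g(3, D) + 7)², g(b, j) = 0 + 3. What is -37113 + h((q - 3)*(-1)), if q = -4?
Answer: -37013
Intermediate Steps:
g(b, j) = 3
h(D) = 100 (h(D) = (3 + 7)² = 10² = 100)
-37113 + h((q - 3)*(-1)) = -37113 + 100 = -37013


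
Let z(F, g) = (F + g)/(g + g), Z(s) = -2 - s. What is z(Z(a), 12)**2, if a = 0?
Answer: 25/144 ≈ 0.17361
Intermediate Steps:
z(F, g) = (F + g)/(2*g) (z(F, g) = (F + g)/((2*g)) = (F + g)*(1/(2*g)) = (F + g)/(2*g))
z(Z(a), 12)**2 = ((1/2)*((-2 - 1*0) + 12)/12)**2 = ((1/2)*(1/12)*((-2 + 0) + 12))**2 = ((1/2)*(1/12)*(-2 + 12))**2 = ((1/2)*(1/12)*10)**2 = (5/12)**2 = 25/144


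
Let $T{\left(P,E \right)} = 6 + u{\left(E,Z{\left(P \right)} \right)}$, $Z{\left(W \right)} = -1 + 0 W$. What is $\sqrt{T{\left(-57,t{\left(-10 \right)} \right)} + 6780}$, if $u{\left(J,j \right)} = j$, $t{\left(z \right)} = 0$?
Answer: $\sqrt{6785} \approx 82.371$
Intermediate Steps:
$Z{\left(W \right)} = -1$ ($Z{\left(W \right)} = -1 + 0 = -1$)
$T{\left(P,E \right)} = 5$ ($T{\left(P,E \right)} = 6 - 1 = 5$)
$\sqrt{T{\left(-57,t{\left(-10 \right)} \right)} + 6780} = \sqrt{5 + 6780} = \sqrt{6785}$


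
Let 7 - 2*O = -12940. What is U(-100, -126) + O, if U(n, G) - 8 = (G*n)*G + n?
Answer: -3162437/2 ≈ -1.5812e+6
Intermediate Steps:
U(n, G) = 8 + n + n*G**2 (U(n, G) = 8 + ((G*n)*G + n) = 8 + (n*G**2 + n) = 8 + (n + n*G**2) = 8 + n + n*G**2)
O = 12947/2 (O = 7/2 - 1/2*(-12940) = 7/2 + 6470 = 12947/2 ≈ 6473.5)
U(-100, -126) + O = (8 - 100 - 100*(-126)**2) + 12947/2 = (8 - 100 - 100*15876) + 12947/2 = (8 - 100 - 1587600) + 12947/2 = -1587692 + 12947/2 = -3162437/2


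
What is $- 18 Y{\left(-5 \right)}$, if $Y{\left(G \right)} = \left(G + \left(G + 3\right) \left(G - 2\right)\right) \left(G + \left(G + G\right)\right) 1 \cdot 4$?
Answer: $9720$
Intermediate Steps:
$Y{\left(G \right)} = 12 G \left(G + \left(-2 + G\right) \left(3 + G\right)\right)$ ($Y{\left(G \right)} = \left(G + \left(3 + G\right) \left(-2 + G\right)\right) \left(G + 2 G\right) 4 = \left(G + \left(-2 + G\right) \left(3 + G\right)\right) 3 G 4 = 3 G \left(G + \left(-2 + G\right) \left(3 + G\right)\right) 4 = 12 G \left(G + \left(-2 + G\right) \left(3 + G\right)\right)$)
$- 18 Y{\left(-5 \right)} = - 18 \cdot 12 \left(-5\right) \left(-6 + \left(-5\right)^{2} + 2 \left(-5\right)\right) = - 18 \cdot 12 \left(-5\right) \left(-6 + 25 - 10\right) = - 18 \cdot 12 \left(-5\right) 9 = \left(-18\right) \left(-540\right) = 9720$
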